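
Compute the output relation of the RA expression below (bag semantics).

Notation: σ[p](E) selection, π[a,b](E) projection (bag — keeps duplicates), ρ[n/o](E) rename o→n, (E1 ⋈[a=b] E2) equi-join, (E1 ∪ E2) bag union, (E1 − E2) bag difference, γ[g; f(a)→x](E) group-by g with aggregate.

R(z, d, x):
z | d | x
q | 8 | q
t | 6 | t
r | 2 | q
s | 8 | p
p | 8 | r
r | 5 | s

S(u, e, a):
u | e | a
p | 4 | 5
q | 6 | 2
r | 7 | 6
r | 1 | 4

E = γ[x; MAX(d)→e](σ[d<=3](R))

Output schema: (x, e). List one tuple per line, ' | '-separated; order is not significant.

Subexpression sizes:
  R → 6
  σ[d<=3](R) → 1
  γ[x; MAX(d)→e](σ[d<=3](R)) → 1

== RESULT ==
x | e
q | 2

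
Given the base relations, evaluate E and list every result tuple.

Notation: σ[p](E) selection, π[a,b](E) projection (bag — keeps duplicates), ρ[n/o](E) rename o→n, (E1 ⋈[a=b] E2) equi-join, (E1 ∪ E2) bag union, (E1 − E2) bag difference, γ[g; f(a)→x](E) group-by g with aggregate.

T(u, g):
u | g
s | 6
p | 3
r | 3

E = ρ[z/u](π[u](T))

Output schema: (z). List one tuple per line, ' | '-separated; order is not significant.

Row counts bottom-up:
  T → 3
  π[u](T) → 3
  ρ[z/u](π[u](T)) → 3

== RESULT ==
z
p
r
s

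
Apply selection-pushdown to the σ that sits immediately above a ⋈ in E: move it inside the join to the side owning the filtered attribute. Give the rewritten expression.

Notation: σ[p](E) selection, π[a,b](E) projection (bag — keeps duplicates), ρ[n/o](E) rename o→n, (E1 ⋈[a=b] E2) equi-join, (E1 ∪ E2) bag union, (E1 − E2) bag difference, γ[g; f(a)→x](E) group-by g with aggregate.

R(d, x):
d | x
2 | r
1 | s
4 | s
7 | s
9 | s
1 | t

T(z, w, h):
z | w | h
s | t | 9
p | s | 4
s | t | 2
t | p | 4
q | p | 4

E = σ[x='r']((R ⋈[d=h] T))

σ filters on x, owned by the left side.
E' = (σ[x='r'](R) ⋈[d=h] T)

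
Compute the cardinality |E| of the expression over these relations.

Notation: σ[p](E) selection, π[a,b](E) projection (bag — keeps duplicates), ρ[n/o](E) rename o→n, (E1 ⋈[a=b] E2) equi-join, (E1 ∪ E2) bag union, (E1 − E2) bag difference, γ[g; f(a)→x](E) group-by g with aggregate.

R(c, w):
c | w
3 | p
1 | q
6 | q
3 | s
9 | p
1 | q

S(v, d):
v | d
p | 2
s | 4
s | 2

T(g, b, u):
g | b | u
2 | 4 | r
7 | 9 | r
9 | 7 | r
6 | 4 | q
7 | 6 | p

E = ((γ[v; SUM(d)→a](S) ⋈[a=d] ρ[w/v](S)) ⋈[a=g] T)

Per-node cardinality:
  S → 3
  γ[v; SUM(d)→a](S) → 2
  S → 3
  ρ[w/v](S) → 3
  (γ[v; SUM(d)→a](S) ⋈[a=d] ρ[w/v](S)) → 2
  T → 5
  ((γ[v; SUM(d)→a](S) ⋈[a=d] ρ[w/v](S)) ⋈[a=g] T) → 2

|E| = 2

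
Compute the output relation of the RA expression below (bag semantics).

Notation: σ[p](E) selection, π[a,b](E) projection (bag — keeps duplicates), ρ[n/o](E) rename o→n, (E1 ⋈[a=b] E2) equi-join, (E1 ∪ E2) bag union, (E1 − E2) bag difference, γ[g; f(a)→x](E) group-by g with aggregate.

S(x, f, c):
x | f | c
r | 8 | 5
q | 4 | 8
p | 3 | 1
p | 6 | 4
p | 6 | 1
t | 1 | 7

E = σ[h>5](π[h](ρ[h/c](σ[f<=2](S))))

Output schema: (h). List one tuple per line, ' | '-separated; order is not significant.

Row counts bottom-up:
  S → 6
  σ[f<=2](S) → 1
  ρ[h/c](σ[f<=2](S)) → 1
  π[h](ρ[h/c](σ[f<=2](S))) → 1
  σ[h>5](π[h](ρ[h/c](σ[f<=2](S)))) → 1

== RESULT ==
h
7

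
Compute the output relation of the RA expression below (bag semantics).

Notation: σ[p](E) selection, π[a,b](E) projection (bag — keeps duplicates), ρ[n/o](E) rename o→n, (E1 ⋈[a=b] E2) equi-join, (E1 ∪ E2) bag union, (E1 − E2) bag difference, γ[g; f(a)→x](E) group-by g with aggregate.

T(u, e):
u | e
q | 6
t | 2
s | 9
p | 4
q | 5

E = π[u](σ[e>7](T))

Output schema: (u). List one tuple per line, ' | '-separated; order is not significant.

Subexpression sizes:
  T → 5
  σ[e>7](T) → 1
  π[u](σ[e>7](T)) → 1

== RESULT ==
u
s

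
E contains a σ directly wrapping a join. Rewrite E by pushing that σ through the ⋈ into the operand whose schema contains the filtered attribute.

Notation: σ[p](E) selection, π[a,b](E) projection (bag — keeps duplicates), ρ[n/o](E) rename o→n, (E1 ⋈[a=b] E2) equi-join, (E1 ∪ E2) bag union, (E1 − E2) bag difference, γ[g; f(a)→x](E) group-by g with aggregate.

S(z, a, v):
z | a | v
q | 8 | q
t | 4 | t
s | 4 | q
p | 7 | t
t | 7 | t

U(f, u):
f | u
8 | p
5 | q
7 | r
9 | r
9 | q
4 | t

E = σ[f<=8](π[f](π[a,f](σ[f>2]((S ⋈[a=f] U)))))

σ filters on f, owned by the right side.
E' = σ[f<=8](π[f](π[a,f]((S ⋈[a=f] σ[f>2](U)))))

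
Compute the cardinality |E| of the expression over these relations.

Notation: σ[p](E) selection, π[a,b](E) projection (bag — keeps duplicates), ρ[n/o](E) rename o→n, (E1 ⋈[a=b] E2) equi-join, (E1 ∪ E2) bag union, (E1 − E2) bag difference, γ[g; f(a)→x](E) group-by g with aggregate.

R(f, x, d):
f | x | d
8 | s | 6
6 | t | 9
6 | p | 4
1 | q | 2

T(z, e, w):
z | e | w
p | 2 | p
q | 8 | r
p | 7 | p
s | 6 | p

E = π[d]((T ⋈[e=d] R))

Subexpression sizes:
  T → 4
  R → 4
  (T ⋈[e=d] R) → 2
  π[d]((T ⋈[e=d] R)) → 2

|E| = 2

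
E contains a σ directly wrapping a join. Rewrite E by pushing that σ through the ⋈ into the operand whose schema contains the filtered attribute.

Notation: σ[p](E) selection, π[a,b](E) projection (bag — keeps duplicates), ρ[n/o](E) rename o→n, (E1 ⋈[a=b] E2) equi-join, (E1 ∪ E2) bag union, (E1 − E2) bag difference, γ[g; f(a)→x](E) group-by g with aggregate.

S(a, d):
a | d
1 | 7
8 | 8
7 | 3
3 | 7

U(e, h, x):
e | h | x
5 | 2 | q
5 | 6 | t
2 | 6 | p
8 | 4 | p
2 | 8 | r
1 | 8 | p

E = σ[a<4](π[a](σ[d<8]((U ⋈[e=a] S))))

σ filters on d, owned by the right side.
E' = σ[a<4](π[a]((U ⋈[e=a] σ[d<8](S))))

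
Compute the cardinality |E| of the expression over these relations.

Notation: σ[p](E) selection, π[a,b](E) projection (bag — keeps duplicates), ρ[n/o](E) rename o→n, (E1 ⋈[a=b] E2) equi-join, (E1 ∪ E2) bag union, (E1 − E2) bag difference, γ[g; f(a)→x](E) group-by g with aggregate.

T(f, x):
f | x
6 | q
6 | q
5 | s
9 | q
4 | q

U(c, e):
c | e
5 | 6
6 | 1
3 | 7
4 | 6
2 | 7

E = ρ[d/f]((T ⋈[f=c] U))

Row counts bottom-up:
  T → 5
  U → 5
  (T ⋈[f=c] U) → 4
  ρ[d/f]((T ⋈[f=c] U)) → 4

|E| = 4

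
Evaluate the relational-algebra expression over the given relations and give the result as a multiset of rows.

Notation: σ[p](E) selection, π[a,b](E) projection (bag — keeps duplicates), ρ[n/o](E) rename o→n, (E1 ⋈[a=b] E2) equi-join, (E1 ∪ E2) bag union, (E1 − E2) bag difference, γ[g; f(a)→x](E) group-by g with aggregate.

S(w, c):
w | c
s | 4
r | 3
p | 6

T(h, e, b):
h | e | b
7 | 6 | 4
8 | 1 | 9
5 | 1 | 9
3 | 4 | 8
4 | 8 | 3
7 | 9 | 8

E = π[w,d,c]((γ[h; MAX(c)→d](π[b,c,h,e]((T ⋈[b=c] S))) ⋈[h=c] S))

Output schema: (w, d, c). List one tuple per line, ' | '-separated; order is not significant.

Subexpression sizes:
  T → 6
  S → 3
  (T ⋈[b=c] S) → 2
  π[b,c,h,e]((T ⋈[b=c] S)) → 2
  γ[h; MAX(c)→d](π[b,c,h,e]((T ⋈[b=c] S))) → 2
  S → 3
  (γ[h; MAX(c)→d](π[b,c,h,e]((T ⋈[b=c] S))) ⋈[h=c] S) → 1
  π[w,d,c]((γ[h; MAX(c)→d](π[b,c,h,e]((T ⋈[b=c] S))) ⋈[h=c] S)) → 1

== RESULT ==
w | d | c
s | 3 | 4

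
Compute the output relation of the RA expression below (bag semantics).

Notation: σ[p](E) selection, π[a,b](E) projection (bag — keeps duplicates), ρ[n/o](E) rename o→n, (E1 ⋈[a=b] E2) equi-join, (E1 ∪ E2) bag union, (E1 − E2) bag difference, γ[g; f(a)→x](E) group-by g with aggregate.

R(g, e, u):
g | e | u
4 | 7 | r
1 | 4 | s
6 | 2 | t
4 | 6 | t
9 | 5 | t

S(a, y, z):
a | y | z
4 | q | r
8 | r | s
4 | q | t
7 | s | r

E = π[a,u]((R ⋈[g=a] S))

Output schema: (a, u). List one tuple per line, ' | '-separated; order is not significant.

Row counts bottom-up:
  R → 5
  S → 4
  (R ⋈[g=a] S) → 4
  π[a,u]((R ⋈[g=a] S)) → 4

== RESULT ==
a | u
4 | r
4 | r
4 | t
4 | t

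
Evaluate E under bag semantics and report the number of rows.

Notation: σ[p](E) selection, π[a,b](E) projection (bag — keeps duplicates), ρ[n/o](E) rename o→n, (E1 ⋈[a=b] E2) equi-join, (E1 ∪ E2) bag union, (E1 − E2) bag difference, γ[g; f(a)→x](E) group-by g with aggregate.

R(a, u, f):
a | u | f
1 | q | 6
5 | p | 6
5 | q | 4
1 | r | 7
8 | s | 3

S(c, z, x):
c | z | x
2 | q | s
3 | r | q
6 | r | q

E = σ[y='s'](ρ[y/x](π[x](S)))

Stepwise |·|:
  S → 3
  π[x](S) → 3
  ρ[y/x](π[x](S)) → 3
  σ[y='s'](ρ[y/x](π[x](S))) → 1

|E| = 1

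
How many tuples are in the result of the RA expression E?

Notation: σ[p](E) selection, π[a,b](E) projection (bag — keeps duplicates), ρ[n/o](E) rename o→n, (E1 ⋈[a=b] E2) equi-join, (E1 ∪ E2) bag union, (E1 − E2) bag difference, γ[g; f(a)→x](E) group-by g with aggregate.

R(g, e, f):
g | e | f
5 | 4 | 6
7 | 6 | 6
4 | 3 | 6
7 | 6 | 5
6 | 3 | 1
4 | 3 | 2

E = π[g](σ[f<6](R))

Per-node cardinality:
  R → 6
  σ[f<6](R) → 3
  π[g](σ[f<6](R)) → 3

|E| = 3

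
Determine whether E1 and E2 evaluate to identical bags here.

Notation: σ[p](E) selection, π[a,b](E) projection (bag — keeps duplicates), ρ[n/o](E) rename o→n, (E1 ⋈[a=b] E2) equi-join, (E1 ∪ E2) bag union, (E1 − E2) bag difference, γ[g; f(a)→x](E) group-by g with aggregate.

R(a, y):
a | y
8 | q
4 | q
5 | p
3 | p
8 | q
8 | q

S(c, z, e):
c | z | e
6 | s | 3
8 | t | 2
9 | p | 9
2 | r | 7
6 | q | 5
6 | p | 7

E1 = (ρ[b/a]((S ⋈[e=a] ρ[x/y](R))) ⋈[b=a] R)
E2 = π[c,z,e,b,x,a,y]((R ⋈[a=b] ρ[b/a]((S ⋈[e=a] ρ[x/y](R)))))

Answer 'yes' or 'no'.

E1 stepwise |·|:
  S → 6
  R → 6
  ρ[x/y](R) → 6
  (S ⋈[e=a] ρ[x/y](R)) → 2
  ρ[b/a]((S ⋈[e=a] ρ[x/y](R))) → 2
  R → 6
  (ρ[b/a]((S ⋈[e=a] ρ[x/y](R))) ⋈[b=a] R) → 2
E2 stepwise |·|:
  R → 6
  S → 6
  R → 6
  ρ[x/y](R) → 6
  (S ⋈[e=a] ρ[x/y](R)) → 2
  ρ[b/a]((S ⋈[e=a] ρ[x/y](R))) → 2
  (R ⋈[a=b] ρ[b/a]((S ⋈[e=a] ρ[x/y](R)))) → 2
  π[c,z,e,b,x,a,y]((R ⋈[a=b] ρ[b/a]((S ⋈[e=a] ρ[x/y](R))))) → 2

E1 and E2 produce the same multiset:
c | z | e | b | x | a | y
6 | q | 5 | 5 | p | 5 | p
6 | s | 3 | 3 | p | 3 | p

yes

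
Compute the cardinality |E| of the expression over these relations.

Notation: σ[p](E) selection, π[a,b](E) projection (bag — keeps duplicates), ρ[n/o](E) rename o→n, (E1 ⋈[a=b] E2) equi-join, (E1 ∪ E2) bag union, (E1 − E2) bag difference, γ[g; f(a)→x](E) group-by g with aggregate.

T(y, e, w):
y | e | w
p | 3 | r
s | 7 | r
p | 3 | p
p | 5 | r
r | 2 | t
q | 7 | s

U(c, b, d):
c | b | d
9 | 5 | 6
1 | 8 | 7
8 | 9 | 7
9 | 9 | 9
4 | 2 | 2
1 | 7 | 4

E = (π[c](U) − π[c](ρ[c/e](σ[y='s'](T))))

Row counts bottom-up:
  U → 6
  π[c](U) → 6
  T → 6
  σ[y='s'](T) → 1
  ρ[c/e](σ[y='s'](T)) → 1
  π[c](ρ[c/e](σ[y='s'](T))) → 1
  (π[c](U) − π[c](ρ[c/e](σ[y='s'](T)))) → 6

|E| = 6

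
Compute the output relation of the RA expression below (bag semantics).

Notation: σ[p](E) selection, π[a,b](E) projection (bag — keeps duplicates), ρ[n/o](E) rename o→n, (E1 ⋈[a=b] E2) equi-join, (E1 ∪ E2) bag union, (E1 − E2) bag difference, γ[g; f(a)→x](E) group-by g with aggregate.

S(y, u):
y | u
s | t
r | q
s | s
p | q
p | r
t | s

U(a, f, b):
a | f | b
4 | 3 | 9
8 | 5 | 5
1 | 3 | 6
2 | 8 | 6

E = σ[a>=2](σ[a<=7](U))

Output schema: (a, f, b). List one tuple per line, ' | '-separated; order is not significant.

Stepwise |·|:
  U → 4
  σ[a<=7](U) → 3
  σ[a>=2](σ[a<=7](U)) → 2

== RESULT ==
a | f | b
2 | 8 | 6
4 | 3 | 9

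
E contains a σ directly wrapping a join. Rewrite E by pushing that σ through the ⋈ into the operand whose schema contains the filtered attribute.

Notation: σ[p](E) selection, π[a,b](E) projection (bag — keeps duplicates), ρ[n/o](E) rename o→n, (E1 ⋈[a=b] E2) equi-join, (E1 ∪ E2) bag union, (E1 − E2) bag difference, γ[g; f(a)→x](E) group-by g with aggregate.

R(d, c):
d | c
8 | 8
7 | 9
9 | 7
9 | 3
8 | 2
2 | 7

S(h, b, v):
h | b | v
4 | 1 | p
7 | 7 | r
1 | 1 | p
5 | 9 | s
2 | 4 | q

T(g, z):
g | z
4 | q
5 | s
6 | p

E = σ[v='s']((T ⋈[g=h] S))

σ filters on v, owned by the right side.
E' = (T ⋈[g=h] σ[v='s'](S))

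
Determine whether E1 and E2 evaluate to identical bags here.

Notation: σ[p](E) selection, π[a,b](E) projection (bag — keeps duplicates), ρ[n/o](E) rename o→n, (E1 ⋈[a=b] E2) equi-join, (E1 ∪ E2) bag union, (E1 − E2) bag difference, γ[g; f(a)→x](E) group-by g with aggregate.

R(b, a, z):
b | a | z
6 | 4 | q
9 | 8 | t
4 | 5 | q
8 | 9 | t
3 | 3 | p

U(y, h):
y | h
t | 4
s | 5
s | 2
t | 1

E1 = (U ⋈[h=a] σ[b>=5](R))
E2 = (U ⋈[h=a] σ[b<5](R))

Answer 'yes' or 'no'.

E1 subexpression sizes:
  U → 4
  R → 5
  σ[b>=5](R) → 3
  (U ⋈[h=a] σ[b>=5](R)) → 1
E2 subexpression sizes:
  U → 4
  R → 5
  σ[b<5](R) → 2
  (U ⋈[h=a] σ[b<5](R)) → 1

E1 result:
y | h | b | a | z
t | 4 | 6 | 4 | q
E2 result:
y | h | b | a | z
s | 5 | 4 | 5 | q
Witness: ('s', 5, 4, 5, 'q') appears 0× in E1 but 1× in E2.

no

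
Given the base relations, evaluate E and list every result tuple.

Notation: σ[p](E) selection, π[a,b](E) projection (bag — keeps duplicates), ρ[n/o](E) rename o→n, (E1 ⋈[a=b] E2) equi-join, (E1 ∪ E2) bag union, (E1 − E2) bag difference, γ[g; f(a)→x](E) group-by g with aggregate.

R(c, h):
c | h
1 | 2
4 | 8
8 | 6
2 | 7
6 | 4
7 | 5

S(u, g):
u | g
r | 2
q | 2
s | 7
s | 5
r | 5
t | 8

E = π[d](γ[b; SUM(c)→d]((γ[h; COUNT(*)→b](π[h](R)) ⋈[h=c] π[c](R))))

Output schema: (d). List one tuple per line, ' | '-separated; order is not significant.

Stepwise |·|:
  R → 6
  π[h](R) → 6
  γ[h; COUNT(*)→b](π[h](R)) → 6
  R → 6
  π[c](R) → 6
  (γ[h; COUNT(*)→b](π[h](R)) ⋈[h=c] π[c](R)) → 5
  γ[b; SUM(c)→d]((γ[h; COUNT(*)→b](π[h](R)) ⋈[h=c] π[c](R))) → 1
  π[d](γ[b; SUM(c)→d]((γ[h; COUNT(*)→b](π[h](R)) ⋈[h=c] π[c](R)))) → 1

== RESULT ==
d
27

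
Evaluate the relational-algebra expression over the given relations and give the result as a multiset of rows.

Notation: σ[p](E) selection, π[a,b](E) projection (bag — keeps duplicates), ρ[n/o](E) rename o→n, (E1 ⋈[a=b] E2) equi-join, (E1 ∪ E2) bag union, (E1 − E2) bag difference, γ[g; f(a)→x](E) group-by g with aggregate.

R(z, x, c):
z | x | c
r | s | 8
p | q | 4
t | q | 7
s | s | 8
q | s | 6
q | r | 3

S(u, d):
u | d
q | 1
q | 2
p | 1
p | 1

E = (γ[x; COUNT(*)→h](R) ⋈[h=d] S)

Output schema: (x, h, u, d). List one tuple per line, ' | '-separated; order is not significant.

Per-node cardinality:
  R → 6
  γ[x; COUNT(*)→h](R) → 3
  S → 4
  (γ[x; COUNT(*)→h](R) ⋈[h=d] S) → 4

== RESULT ==
x | h | u | d
q | 2 | q | 2
r | 1 | p | 1
r | 1 | p | 1
r | 1 | q | 1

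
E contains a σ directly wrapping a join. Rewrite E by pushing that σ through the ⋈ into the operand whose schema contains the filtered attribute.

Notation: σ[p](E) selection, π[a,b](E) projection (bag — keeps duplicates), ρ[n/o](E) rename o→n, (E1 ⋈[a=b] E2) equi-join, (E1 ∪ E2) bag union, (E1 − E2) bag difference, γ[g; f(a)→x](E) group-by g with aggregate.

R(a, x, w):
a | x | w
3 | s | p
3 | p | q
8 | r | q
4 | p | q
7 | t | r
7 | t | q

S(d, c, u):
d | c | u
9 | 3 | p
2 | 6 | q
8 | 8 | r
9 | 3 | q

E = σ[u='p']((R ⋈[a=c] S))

σ filters on u, owned by the right side.
E' = (R ⋈[a=c] σ[u='p'](S))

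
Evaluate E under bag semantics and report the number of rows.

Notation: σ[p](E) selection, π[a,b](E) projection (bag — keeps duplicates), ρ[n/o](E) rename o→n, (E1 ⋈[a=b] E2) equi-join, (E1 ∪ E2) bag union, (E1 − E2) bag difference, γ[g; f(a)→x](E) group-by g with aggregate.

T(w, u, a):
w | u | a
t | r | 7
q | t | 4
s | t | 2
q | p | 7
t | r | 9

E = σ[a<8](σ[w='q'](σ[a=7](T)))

Row counts bottom-up:
  T → 5
  σ[a=7](T) → 2
  σ[w='q'](σ[a=7](T)) → 1
  σ[a<8](σ[w='q'](σ[a=7](T))) → 1

|E| = 1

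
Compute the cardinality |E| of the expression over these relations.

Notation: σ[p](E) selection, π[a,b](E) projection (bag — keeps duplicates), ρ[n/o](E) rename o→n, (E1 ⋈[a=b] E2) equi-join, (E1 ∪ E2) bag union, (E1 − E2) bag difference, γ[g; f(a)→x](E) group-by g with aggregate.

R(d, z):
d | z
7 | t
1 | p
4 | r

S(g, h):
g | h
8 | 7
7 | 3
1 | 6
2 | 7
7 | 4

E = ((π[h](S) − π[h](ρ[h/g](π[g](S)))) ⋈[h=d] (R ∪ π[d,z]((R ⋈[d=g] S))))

Per-node cardinality:
  S → 5
  π[h](S) → 5
  S → 5
  π[g](S) → 5
  ρ[h/g](π[g](S)) → 5
  π[h](ρ[h/g](π[g](S))) → 5
  (π[h](S) − π[h](ρ[h/g](π[g](S)))) → 3
  R → 3
  R → 3
  S → 5
  (R ⋈[d=g] S) → 3
  π[d,z]((R ⋈[d=g] S)) → 3
  (R ∪ π[d,z]((R ⋈[d=g] S))) → 6
  ((π[h](S) − π[h](ρ[h/g](π[g](S)))) ⋈[h=d] (R ∪ π[d,z]((R ⋈[d=g] S)))) → 1

|E| = 1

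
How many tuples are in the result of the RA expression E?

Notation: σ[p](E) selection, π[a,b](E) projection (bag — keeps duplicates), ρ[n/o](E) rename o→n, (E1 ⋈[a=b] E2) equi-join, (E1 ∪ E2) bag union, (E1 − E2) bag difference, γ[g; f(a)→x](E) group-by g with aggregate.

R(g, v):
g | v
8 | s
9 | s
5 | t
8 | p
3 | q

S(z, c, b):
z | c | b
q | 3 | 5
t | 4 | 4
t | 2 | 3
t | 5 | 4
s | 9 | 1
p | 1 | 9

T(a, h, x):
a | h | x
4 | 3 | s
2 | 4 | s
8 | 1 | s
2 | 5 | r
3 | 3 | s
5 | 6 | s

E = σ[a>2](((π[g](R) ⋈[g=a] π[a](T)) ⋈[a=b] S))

Per-node cardinality:
  R → 5
  π[g](R) → 5
  T → 6
  π[a](T) → 6
  (π[g](R) ⋈[g=a] π[a](T)) → 4
  S → 6
  ((π[g](R) ⋈[g=a] π[a](T)) ⋈[a=b] S) → 2
  σ[a>2](((π[g](R) ⋈[g=a] π[a](T)) ⋈[a=b] S)) → 2

|E| = 2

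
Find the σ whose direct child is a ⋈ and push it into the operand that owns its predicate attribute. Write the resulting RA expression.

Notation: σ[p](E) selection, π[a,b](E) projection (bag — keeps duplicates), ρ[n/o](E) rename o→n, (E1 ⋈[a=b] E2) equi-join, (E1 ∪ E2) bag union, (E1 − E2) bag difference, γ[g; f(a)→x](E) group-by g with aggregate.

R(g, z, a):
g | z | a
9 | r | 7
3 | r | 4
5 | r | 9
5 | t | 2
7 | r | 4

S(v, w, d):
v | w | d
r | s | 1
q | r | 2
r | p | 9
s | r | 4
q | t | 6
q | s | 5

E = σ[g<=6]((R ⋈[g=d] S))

σ filters on g, owned by the left side.
E' = (σ[g<=6](R) ⋈[g=d] S)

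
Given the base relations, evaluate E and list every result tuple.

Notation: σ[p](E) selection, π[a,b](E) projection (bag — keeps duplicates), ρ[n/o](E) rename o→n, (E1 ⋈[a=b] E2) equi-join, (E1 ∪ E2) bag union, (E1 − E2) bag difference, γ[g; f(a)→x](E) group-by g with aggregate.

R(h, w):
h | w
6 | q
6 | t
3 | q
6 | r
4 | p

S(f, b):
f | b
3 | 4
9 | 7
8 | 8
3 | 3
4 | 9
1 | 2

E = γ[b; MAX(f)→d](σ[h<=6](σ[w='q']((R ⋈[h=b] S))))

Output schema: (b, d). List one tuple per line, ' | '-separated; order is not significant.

Per-node cardinality:
  R → 5
  S → 6
  (R ⋈[h=b] S) → 2
  σ[w='q']((R ⋈[h=b] S)) → 1
  σ[h<=6](σ[w='q']((R ⋈[h=b] S))) → 1
  γ[b; MAX(f)→d](σ[h<=6](σ[w='q']((R ⋈[h=b] S)))) → 1

== RESULT ==
b | d
3 | 3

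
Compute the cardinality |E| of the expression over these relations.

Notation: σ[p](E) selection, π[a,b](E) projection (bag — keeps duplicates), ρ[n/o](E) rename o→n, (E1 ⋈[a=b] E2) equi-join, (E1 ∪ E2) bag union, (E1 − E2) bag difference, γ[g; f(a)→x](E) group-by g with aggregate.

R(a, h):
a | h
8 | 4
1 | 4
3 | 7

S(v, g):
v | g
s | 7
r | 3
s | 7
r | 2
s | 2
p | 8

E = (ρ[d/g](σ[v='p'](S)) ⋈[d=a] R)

Row counts bottom-up:
  S → 6
  σ[v='p'](S) → 1
  ρ[d/g](σ[v='p'](S)) → 1
  R → 3
  (ρ[d/g](σ[v='p'](S)) ⋈[d=a] R) → 1

|E| = 1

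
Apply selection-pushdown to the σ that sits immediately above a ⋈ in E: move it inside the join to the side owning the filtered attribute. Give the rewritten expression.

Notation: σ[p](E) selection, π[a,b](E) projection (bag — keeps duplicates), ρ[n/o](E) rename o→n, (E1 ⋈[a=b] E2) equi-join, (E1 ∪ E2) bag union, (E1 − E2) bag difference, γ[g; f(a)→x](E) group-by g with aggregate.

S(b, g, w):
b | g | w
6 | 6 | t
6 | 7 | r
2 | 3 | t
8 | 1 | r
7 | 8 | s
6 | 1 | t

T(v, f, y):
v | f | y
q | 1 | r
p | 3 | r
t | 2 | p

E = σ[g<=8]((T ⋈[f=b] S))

σ filters on g, owned by the right side.
E' = (T ⋈[f=b] σ[g<=8](S))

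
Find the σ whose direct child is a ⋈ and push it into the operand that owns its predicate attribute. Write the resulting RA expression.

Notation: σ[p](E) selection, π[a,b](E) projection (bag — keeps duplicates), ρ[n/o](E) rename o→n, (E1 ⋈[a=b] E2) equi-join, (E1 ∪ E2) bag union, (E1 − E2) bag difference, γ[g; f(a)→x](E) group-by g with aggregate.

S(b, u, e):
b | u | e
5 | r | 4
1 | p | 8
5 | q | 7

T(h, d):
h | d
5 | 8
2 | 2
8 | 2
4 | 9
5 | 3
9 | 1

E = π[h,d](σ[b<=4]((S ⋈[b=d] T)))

σ filters on b, owned by the left side.
E' = π[h,d]((σ[b<=4](S) ⋈[b=d] T))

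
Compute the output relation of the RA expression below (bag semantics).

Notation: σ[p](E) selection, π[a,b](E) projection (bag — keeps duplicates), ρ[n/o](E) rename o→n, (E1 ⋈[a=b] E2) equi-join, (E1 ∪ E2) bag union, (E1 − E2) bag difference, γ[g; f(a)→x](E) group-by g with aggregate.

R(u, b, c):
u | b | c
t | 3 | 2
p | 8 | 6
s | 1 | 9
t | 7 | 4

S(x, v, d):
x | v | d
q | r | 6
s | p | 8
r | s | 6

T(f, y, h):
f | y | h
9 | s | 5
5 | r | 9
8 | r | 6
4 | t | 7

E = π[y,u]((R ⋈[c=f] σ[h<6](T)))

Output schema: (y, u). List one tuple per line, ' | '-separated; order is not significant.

Per-node cardinality:
  R → 4
  T → 4
  σ[h<6](T) → 1
  (R ⋈[c=f] σ[h<6](T)) → 1
  π[y,u]((R ⋈[c=f] σ[h<6](T))) → 1

== RESULT ==
y | u
s | s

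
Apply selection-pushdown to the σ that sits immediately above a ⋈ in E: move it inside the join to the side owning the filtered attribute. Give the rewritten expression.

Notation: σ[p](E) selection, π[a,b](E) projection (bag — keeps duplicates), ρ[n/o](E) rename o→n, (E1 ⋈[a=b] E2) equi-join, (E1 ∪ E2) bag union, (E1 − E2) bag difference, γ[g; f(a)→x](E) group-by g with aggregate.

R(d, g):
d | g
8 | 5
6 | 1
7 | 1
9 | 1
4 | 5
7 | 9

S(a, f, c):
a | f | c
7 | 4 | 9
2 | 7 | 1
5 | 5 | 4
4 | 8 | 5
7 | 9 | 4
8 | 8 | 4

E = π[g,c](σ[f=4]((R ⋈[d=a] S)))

σ filters on f, owned by the right side.
E' = π[g,c]((R ⋈[d=a] σ[f=4](S)))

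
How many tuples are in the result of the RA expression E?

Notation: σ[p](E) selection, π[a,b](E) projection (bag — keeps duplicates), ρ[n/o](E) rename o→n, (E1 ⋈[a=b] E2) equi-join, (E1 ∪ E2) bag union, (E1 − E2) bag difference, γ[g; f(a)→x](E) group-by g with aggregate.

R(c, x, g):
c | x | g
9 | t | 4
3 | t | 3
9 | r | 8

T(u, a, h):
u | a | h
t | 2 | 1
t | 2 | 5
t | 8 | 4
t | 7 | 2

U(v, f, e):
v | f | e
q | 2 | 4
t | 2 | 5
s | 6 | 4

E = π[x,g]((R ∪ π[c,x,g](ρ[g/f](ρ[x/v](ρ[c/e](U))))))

Row counts bottom-up:
  R → 3
  U → 3
  ρ[c/e](U) → 3
  ρ[x/v](ρ[c/e](U)) → 3
  ρ[g/f](ρ[x/v](ρ[c/e](U))) → 3
  π[c,x,g](ρ[g/f](ρ[x/v](ρ[c/e](U)))) → 3
  (R ∪ π[c,x,g](ρ[g/f](ρ[x/v](ρ[c/e](U))))) → 6
  π[x,g]((R ∪ π[c,x,g](ρ[g/f](ρ[x/v](ρ[c/e](U)))))) → 6

|E| = 6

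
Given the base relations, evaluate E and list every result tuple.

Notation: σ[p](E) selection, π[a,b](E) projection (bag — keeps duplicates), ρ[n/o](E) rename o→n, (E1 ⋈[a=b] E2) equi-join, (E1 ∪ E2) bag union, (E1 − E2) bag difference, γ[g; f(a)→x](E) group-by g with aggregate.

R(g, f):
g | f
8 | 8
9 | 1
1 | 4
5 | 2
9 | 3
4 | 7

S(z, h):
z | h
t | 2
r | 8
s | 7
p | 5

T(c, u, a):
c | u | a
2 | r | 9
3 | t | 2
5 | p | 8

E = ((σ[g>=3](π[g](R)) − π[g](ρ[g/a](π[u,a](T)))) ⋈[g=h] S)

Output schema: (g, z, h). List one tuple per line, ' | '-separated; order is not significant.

Row counts bottom-up:
  R → 6
  π[g](R) → 6
  σ[g>=3](π[g](R)) → 5
  T → 3
  π[u,a](T) → 3
  ρ[g/a](π[u,a](T)) → 3
  π[g](ρ[g/a](π[u,a](T))) → 3
  (σ[g>=3](π[g](R)) − π[g](ρ[g/a](π[u,a](T)))) → 3
  S → 4
  ((σ[g>=3](π[g](R)) − π[g](ρ[g/a](π[u,a](T)))) ⋈[g=h] S) → 1

== RESULT ==
g | z | h
5 | p | 5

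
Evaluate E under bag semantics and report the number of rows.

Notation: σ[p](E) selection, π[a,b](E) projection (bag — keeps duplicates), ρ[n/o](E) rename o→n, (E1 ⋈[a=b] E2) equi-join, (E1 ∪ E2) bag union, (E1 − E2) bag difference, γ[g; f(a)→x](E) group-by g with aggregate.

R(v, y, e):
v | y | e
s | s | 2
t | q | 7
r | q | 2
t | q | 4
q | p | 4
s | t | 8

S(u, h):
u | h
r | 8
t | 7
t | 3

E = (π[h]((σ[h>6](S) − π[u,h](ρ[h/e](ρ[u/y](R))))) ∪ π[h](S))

Subexpression sizes:
  S → 3
  σ[h>6](S) → 2
  R → 6
  ρ[u/y](R) → 6
  ρ[h/e](ρ[u/y](R)) → 6
  π[u,h](ρ[h/e](ρ[u/y](R))) → 6
  (σ[h>6](S) − π[u,h](ρ[h/e](ρ[u/y](R)))) → 2
  π[h]((σ[h>6](S) − π[u,h](ρ[h/e](ρ[u/y](R))))) → 2
  S → 3
  π[h](S) → 3
  (π[h]((σ[h>6](S) − π[u,h](ρ[h/e](ρ[u/y](R))))) ∪ π[h](S)) → 5

|E| = 5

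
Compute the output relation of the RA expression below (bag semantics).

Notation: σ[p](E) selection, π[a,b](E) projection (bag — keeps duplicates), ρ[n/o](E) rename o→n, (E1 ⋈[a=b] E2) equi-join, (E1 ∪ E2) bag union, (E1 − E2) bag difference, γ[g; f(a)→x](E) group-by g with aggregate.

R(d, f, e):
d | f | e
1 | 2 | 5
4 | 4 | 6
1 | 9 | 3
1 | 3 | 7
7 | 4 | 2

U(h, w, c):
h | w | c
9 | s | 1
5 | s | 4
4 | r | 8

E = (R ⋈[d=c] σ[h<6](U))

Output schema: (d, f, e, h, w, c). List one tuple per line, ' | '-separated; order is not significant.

Subexpression sizes:
  R → 5
  U → 3
  σ[h<6](U) → 2
  (R ⋈[d=c] σ[h<6](U)) → 1

== RESULT ==
d | f | e | h | w | c
4 | 4 | 6 | 5 | s | 4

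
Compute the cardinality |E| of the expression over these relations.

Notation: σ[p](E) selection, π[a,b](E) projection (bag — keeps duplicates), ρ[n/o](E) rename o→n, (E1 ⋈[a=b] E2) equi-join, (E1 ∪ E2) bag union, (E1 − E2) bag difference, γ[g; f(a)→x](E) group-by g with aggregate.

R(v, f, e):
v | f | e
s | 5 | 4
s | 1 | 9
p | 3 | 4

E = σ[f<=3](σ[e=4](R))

Row counts bottom-up:
  R → 3
  σ[e=4](R) → 2
  σ[f<=3](σ[e=4](R)) → 1

|E| = 1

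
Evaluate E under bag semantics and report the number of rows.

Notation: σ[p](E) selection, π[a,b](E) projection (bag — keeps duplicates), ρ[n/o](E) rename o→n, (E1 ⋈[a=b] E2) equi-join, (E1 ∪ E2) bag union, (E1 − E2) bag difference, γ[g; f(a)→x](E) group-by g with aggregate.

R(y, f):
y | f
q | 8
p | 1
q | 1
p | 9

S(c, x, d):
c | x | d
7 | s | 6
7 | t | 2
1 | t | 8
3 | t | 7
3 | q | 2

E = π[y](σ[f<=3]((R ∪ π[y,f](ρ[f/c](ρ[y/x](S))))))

Per-node cardinality:
  R → 4
  S → 5
  ρ[y/x](S) → 5
  ρ[f/c](ρ[y/x](S)) → 5
  π[y,f](ρ[f/c](ρ[y/x](S))) → 5
  (R ∪ π[y,f](ρ[f/c](ρ[y/x](S)))) → 9
  σ[f<=3]((R ∪ π[y,f](ρ[f/c](ρ[y/x](S))))) → 5
  π[y](σ[f<=3]((R ∪ π[y,f](ρ[f/c](ρ[y/x](S)))))) → 5

|E| = 5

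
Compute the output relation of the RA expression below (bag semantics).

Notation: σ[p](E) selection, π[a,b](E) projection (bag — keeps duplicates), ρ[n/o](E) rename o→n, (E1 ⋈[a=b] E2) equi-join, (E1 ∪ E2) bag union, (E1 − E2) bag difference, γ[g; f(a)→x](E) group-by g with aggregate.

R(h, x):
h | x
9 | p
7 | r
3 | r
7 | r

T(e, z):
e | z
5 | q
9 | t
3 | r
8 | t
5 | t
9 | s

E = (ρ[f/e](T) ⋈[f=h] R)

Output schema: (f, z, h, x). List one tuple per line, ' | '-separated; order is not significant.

Per-node cardinality:
  T → 6
  ρ[f/e](T) → 6
  R → 4
  (ρ[f/e](T) ⋈[f=h] R) → 3

== RESULT ==
f | z | h | x
3 | r | 3 | r
9 | s | 9 | p
9 | t | 9 | p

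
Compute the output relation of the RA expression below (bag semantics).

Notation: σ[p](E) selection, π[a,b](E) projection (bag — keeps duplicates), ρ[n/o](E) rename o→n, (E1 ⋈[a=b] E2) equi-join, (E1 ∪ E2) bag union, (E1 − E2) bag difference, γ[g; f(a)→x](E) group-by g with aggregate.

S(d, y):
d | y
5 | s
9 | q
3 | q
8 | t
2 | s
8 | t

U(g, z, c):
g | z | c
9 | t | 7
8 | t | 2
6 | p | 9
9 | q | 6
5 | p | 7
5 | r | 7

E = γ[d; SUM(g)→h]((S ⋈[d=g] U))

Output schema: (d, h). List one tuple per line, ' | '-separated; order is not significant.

Stepwise |·|:
  S → 6
  U → 6
  (S ⋈[d=g] U) → 6
  γ[d; SUM(g)→h]((S ⋈[d=g] U)) → 3

== RESULT ==
d | h
5 | 10
8 | 16
9 | 18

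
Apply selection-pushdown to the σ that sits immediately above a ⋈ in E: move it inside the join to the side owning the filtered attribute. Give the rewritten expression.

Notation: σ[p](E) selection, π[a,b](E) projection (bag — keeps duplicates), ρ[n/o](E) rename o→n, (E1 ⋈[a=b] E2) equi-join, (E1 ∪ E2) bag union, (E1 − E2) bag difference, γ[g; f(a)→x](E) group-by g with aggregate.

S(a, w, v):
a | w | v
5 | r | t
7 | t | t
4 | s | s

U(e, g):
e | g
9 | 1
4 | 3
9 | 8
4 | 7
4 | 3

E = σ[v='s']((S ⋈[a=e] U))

σ filters on v, owned by the left side.
E' = (σ[v='s'](S) ⋈[a=e] U)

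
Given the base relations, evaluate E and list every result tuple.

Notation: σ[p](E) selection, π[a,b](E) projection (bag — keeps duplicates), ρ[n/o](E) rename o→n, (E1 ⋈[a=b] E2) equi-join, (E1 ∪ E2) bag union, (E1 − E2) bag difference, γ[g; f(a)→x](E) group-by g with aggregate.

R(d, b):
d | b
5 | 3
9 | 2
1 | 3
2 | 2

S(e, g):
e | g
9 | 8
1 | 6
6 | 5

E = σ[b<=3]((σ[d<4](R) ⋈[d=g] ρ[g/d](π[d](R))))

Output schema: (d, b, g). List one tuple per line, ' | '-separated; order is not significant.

Per-node cardinality:
  R → 4
  σ[d<4](R) → 2
  R → 4
  π[d](R) → 4
  ρ[g/d](π[d](R)) → 4
  (σ[d<4](R) ⋈[d=g] ρ[g/d](π[d](R))) → 2
  σ[b<=3]((σ[d<4](R) ⋈[d=g] ρ[g/d](π[d](R)))) → 2

== RESULT ==
d | b | g
1 | 3 | 1
2 | 2 | 2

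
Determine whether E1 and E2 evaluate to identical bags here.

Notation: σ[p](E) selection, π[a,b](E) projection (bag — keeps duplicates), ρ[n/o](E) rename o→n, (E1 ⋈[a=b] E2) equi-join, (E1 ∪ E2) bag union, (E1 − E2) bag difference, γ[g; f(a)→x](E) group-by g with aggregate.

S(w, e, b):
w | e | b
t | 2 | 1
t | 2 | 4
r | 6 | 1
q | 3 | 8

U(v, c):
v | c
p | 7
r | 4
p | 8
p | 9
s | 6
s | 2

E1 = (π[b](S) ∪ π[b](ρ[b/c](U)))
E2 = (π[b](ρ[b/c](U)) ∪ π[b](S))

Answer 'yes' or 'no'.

E1 stepwise |·|:
  S → 4
  π[b](S) → 4
  U → 6
  ρ[b/c](U) → 6
  π[b](ρ[b/c](U)) → 6
  (π[b](S) ∪ π[b](ρ[b/c](U))) → 10
E2 stepwise |·|:
  U → 6
  ρ[b/c](U) → 6
  π[b](ρ[b/c](U)) → 6
  S → 4
  π[b](S) → 4
  (π[b](ρ[b/c](U)) ∪ π[b](S)) → 10

E1 and E2 produce the same multiset:
b
1
1
2
4
4
6
7
8
8
9

yes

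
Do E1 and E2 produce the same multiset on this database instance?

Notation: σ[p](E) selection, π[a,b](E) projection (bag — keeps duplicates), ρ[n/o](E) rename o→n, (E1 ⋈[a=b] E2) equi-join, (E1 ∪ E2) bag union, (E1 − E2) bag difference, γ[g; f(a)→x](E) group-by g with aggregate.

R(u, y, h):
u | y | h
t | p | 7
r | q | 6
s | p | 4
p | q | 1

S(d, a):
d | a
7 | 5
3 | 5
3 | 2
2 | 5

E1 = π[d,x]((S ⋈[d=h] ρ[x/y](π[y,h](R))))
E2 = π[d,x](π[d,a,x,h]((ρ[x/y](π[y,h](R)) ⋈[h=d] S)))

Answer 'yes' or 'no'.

E1 row counts bottom-up:
  S → 4
  R → 4
  π[y,h](R) → 4
  ρ[x/y](π[y,h](R)) → 4
  (S ⋈[d=h] ρ[x/y](π[y,h](R))) → 1
  π[d,x]((S ⋈[d=h] ρ[x/y](π[y,h](R)))) → 1
E2 row counts bottom-up:
  R → 4
  π[y,h](R) → 4
  ρ[x/y](π[y,h](R)) → 4
  S → 4
  (ρ[x/y](π[y,h](R)) ⋈[h=d] S) → 1
  π[d,a,x,h]((ρ[x/y](π[y,h](R)) ⋈[h=d] S)) → 1
  π[d,x](π[d,a,x,h]((ρ[x/y](π[y,h](R)) ⋈[h=d] S))) → 1

E1 and E2 produce the same multiset:
d | x
7 | p

yes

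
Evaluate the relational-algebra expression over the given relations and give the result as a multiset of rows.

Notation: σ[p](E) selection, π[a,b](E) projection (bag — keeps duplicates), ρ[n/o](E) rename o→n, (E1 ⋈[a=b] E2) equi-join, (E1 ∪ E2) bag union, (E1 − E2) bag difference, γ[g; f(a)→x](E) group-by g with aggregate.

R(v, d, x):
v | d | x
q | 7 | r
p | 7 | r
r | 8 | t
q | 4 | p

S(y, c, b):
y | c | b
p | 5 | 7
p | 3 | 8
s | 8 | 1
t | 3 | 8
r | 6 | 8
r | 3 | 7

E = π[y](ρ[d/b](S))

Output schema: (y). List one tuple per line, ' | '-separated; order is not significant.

Subexpression sizes:
  S → 6
  ρ[d/b](S) → 6
  π[y](ρ[d/b](S)) → 6

== RESULT ==
y
p
p
r
r
s
t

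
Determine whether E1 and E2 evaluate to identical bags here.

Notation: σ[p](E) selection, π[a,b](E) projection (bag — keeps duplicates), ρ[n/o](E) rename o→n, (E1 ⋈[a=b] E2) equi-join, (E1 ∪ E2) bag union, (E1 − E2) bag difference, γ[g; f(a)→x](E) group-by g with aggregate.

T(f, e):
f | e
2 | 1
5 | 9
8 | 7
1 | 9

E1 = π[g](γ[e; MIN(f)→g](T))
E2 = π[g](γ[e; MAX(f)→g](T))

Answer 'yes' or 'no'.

E1 stepwise |·|:
  T → 4
  γ[e; MIN(f)→g](T) → 3
  π[g](γ[e; MIN(f)→g](T)) → 3
E2 stepwise |·|:
  T → 4
  γ[e; MAX(f)→g](T) → 3
  π[g](γ[e; MAX(f)→g](T)) → 3

E1 result:
g
1
2
8
E2 result:
g
2
5
8
Witness: (1,) appears 1× in E1 but 0× in E2.

no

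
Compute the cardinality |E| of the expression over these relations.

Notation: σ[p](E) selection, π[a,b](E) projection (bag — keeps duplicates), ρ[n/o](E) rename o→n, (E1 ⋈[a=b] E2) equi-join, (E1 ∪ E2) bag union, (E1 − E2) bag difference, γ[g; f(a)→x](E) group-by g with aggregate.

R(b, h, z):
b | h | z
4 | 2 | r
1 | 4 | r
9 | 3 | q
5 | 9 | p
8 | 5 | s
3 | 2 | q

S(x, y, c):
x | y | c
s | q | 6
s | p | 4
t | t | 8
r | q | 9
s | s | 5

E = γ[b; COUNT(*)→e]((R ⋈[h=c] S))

Per-node cardinality:
  R → 6
  S → 5
  (R ⋈[h=c] S) → 3
  γ[b; COUNT(*)→e]((R ⋈[h=c] S)) → 3

|E| = 3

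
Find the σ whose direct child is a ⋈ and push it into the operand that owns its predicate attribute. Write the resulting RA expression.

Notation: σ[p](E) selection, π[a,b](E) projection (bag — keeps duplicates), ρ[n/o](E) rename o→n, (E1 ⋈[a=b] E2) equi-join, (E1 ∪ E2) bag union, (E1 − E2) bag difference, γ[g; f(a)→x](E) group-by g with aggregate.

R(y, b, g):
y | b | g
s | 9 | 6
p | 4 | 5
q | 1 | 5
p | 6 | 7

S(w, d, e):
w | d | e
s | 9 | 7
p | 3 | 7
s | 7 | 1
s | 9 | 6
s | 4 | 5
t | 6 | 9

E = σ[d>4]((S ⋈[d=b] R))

σ filters on d, owned by the left side.
E' = (σ[d>4](S) ⋈[d=b] R)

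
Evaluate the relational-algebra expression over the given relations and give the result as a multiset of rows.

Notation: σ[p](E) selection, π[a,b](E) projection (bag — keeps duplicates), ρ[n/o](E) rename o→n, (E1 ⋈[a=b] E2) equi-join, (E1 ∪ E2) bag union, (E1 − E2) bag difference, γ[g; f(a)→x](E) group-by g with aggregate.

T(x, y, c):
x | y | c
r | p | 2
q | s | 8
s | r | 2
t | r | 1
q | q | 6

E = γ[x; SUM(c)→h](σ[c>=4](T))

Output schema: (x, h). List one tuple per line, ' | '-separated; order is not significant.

Stepwise |·|:
  T → 5
  σ[c>=4](T) → 2
  γ[x; SUM(c)→h](σ[c>=4](T)) → 1

== RESULT ==
x | h
q | 14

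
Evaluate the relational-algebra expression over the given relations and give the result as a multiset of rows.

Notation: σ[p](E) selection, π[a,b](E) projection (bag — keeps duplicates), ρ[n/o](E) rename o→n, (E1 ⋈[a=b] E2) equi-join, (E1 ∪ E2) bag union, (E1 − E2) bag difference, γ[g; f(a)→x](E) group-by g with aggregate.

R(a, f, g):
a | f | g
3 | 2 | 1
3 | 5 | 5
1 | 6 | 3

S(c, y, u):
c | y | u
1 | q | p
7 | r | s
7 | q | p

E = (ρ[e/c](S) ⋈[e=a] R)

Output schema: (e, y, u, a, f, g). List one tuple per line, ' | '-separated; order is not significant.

Row counts bottom-up:
  S → 3
  ρ[e/c](S) → 3
  R → 3
  (ρ[e/c](S) ⋈[e=a] R) → 1

== RESULT ==
e | y | u | a | f | g
1 | q | p | 1 | 6 | 3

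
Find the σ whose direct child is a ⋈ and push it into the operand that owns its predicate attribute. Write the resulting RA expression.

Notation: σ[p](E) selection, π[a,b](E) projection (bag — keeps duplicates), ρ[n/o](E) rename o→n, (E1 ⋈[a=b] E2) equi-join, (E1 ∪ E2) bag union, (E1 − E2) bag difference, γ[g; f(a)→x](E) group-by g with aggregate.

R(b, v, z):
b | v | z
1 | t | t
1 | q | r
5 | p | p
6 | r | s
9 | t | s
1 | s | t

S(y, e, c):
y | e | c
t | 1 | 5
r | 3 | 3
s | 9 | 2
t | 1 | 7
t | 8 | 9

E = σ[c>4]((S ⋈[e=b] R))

σ filters on c, owned by the left side.
E' = (σ[c>4](S) ⋈[e=b] R)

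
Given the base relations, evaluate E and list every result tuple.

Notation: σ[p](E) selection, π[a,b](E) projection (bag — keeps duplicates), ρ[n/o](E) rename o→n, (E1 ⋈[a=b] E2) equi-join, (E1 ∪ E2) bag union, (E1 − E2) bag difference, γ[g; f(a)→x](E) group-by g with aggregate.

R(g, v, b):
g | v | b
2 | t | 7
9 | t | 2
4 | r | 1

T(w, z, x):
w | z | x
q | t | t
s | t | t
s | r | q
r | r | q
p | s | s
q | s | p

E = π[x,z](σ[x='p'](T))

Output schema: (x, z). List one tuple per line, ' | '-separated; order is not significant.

Subexpression sizes:
  T → 6
  σ[x='p'](T) → 1
  π[x,z](σ[x='p'](T)) → 1

== RESULT ==
x | z
p | s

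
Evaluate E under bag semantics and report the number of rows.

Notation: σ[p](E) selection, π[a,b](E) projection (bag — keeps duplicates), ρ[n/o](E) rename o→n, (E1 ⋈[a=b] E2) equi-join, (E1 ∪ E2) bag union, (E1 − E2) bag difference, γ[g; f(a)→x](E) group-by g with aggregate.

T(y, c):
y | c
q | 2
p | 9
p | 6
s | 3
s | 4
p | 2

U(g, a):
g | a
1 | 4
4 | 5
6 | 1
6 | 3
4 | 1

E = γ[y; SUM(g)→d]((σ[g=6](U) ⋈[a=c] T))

Stepwise |·|:
  U → 5
  σ[g=6](U) → 2
  T → 6
  (σ[g=6](U) ⋈[a=c] T) → 1
  γ[y; SUM(g)→d]((σ[g=6](U) ⋈[a=c] T)) → 1

|E| = 1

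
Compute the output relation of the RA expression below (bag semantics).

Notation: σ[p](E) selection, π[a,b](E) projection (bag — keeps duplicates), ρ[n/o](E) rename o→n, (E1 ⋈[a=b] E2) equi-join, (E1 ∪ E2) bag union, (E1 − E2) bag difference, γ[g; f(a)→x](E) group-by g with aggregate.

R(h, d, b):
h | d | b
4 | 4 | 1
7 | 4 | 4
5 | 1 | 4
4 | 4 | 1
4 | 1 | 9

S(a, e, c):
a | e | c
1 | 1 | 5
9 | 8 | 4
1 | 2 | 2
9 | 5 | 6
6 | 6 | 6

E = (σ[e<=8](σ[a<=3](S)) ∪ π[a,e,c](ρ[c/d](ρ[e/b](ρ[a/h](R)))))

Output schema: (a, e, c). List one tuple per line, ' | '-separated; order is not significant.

Row counts bottom-up:
  S → 5
  σ[a<=3](S) → 2
  σ[e<=8](σ[a<=3](S)) → 2
  R → 5
  ρ[a/h](R) → 5
  ρ[e/b](ρ[a/h](R)) → 5
  ρ[c/d](ρ[e/b](ρ[a/h](R))) → 5
  π[a,e,c](ρ[c/d](ρ[e/b](ρ[a/h](R)))) → 5
  (σ[e<=8](σ[a<=3](S)) ∪ π[a,e,c](ρ[c/d](ρ[e/b](ρ[a/h](R))))) → 7

== RESULT ==
a | e | c
1 | 1 | 5
1 | 2 | 2
4 | 1 | 4
4 | 1 | 4
4 | 9 | 1
5 | 4 | 1
7 | 4 | 4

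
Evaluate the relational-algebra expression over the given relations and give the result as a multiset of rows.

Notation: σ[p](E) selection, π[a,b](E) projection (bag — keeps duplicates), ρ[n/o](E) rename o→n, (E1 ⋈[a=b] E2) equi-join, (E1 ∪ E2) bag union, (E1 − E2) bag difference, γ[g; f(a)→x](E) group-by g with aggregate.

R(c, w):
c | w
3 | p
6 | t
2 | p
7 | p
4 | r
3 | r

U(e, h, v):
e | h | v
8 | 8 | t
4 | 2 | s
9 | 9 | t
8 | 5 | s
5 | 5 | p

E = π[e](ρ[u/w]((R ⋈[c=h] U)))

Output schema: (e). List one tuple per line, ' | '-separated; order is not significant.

Per-node cardinality:
  R → 6
  U → 5
  (R ⋈[c=h] U) → 1
  ρ[u/w]((R ⋈[c=h] U)) → 1
  π[e](ρ[u/w]((R ⋈[c=h] U))) → 1

== RESULT ==
e
4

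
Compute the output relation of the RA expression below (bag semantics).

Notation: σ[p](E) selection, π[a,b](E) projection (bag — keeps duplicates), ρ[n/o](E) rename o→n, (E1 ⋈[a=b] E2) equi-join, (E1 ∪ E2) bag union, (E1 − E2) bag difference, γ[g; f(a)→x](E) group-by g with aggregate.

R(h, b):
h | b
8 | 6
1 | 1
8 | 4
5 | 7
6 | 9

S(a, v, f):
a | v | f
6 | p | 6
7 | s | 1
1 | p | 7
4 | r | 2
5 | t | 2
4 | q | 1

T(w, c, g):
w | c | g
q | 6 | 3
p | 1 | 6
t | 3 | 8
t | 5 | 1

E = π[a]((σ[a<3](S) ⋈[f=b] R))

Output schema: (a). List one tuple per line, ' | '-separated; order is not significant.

Subexpression sizes:
  S → 6
  σ[a<3](S) → 1
  R → 5
  (σ[a<3](S) ⋈[f=b] R) → 1
  π[a]((σ[a<3](S) ⋈[f=b] R)) → 1

== RESULT ==
a
1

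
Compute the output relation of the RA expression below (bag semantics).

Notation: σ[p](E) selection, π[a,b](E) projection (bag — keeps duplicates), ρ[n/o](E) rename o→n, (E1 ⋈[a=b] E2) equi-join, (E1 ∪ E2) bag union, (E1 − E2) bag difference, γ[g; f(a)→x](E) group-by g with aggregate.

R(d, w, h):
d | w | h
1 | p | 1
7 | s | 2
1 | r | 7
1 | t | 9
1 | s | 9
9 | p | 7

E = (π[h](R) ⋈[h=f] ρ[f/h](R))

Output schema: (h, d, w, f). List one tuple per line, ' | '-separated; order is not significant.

Subexpression sizes:
  R → 6
  π[h](R) → 6
  R → 6
  ρ[f/h](R) → 6
  (π[h](R) ⋈[h=f] ρ[f/h](R)) → 10

== RESULT ==
h | d | w | f
1 | 1 | p | 1
2 | 7 | s | 2
7 | 1 | r | 7
7 | 1 | r | 7
7 | 9 | p | 7
7 | 9 | p | 7
9 | 1 | s | 9
9 | 1 | s | 9
9 | 1 | t | 9
9 | 1 | t | 9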